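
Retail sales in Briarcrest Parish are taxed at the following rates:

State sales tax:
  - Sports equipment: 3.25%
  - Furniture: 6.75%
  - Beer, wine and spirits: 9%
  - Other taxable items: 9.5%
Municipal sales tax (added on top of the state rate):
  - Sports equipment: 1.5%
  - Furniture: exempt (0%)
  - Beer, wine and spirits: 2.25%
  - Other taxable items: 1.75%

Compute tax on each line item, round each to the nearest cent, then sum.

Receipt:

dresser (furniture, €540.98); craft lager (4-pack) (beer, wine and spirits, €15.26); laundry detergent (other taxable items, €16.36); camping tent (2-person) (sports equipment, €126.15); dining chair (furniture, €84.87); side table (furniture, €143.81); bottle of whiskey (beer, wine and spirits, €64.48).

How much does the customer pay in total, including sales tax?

€1060.67

Dresser €540.98: furniture → 6.75% + 0% municipal = 6.75% → €36.52
Craft lager (4-pack) €15.26: beer, wine and spirits → 9% + 2.25% municipal = 11.25% → €1.72
Laundry detergent €16.36: other taxable items → 9.5% + 1.75% municipal = 11.25% → €1.84
Camping tent (2-person) €126.15: sports equipment → 3.25% + 1.5% municipal = 4.75% → €5.99
Dining chair €84.87: furniture → 6.75% + 0% municipal = 6.75% → €5.73
Side table €143.81: furniture → 6.75% + 0% municipal = 6.75% → €9.71
Bottle of whiskey €64.48: beer, wine and spirits → 9% + 2.25% municipal = 11.25% → €7.25
Subtotal = €991.91; tax = €68.76; total due = €1060.67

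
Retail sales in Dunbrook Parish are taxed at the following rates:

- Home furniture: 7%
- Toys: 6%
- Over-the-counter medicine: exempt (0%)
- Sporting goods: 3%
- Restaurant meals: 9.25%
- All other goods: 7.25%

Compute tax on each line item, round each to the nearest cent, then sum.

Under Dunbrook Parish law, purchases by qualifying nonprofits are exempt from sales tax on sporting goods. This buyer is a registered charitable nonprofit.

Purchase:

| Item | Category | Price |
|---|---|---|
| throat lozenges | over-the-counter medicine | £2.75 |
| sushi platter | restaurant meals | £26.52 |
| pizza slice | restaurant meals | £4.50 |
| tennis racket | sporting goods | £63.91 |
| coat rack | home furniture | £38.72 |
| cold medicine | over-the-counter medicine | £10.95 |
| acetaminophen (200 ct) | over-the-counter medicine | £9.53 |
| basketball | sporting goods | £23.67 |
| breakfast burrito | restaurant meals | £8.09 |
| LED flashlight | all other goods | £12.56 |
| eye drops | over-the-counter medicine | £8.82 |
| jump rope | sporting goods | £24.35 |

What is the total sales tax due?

£7.24

Throat lozenges £2.75: over-the-counter medicine → 0% → £0.00
Sushi platter £26.52: restaurant meals → 9.25% → £2.45
Pizza slice £4.50: restaurant meals → 9.25% → £0.42
Tennis racket £63.91: sporting goods, buyer-exempt → 0% → £0.00
Coat rack £38.72: home furniture → 7% → £2.71
Cold medicine £10.95: over-the-counter medicine → 0% → £0.00
Acetaminophen (200 ct) £9.53: over-the-counter medicine → 0% → £0.00
Basketball £23.67: sporting goods, buyer-exempt → 0% → £0.00
Breakfast burrito £8.09: restaurant meals → 9.25% → £0.75
LED flashlight £12.56: all other goods → 7.25% → £0.91
Eye drops £8.82: over-the-counter medicine → 0% → £0.00
Jump rope £24.35: sporting goods, buyer-exempt → 0% → £0.00
Total tax = £2.45 + £0.42 + £2.71 + £0.75 + £0.91 = £7.24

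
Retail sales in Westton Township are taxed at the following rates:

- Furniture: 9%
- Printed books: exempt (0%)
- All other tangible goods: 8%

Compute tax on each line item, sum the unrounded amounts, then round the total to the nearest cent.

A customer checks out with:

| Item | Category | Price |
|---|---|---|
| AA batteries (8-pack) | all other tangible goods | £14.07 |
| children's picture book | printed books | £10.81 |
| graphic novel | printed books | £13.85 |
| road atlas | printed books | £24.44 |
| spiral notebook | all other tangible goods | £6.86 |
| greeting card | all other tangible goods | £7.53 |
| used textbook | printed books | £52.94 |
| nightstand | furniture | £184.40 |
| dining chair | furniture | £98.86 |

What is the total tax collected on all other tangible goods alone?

£2.28

AA batteries (8-pack) £14.07: all other tangible goods → 8% → £1.1256
Spiral notebook £6.86: all other tangible goods → 8% → £0.5488
Greeting card £7.53: all other tangible goods → 8% → £0.6024
Tax on all other tangible goods: unrounded sum = £2.2768 → £2.28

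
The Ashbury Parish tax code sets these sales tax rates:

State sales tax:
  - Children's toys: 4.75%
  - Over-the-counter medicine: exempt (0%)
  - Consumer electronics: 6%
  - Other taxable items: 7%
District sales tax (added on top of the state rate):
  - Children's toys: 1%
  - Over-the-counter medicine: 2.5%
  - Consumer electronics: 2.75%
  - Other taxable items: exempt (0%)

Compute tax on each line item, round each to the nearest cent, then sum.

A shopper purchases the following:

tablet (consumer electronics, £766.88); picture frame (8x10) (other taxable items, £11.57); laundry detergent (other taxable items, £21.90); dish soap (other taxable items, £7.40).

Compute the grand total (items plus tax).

Tablet £766.88: consumer electronics → 6% + 2.75% district = 8.75% → £67.10
Picture frame (8x10) £11.57: other taxable items → 7% + 0% district = 7% → £0.81
Laundry detergent £21.90: other taxable items → 7% + 0% district = 7% → £1.53
Dish soap £7.40: other taxable items → 7% + 0% district = 7% → £0.52
Subtotal = £807.75; tax = £69.96; total due = £877.71

£877.71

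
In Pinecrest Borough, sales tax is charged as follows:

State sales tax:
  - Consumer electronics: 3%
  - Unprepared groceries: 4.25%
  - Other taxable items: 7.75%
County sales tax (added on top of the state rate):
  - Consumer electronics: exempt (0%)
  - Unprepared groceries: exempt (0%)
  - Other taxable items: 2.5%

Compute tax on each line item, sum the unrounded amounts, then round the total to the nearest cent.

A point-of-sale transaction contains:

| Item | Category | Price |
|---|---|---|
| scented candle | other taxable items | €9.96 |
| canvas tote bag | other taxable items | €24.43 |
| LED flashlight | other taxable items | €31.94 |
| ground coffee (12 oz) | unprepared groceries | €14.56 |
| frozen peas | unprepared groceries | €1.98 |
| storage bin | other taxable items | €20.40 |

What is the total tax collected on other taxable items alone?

Scented candle €9.96: other taxable items → 7.75% + 2.5% county = 10.25% → €1.0209
Canvas tote bag €24.43: other taxable items → 7.75% + 2.5% county = 10.25% → €2.504075
LED flashlight €31.94: other taxable items → 7.75% + 2.5% county = 10.25% → €3.27385
Storage bin €20.40: other taxable items → 7.75% + 2.5% county = 10.25% → €2.091
Tax on other taxable items: unrounded sum = €8.889825 → €8.89

€8.89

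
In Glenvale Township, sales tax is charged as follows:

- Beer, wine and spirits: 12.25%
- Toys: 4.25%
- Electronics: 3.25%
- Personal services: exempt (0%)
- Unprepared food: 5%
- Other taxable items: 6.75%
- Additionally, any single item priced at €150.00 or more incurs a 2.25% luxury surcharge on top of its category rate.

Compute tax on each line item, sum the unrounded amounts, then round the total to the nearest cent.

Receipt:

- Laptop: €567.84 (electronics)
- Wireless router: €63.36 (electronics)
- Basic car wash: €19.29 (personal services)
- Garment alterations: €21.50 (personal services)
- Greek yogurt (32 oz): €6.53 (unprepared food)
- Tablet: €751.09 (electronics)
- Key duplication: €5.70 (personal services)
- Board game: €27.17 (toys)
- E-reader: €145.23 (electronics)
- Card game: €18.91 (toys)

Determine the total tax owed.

Laptop €567.84: electronics → 3.25% + 2.25% surcharge = 5.5% → €31.2312
Wireless router €63.36: electronics → 3.25% → €2.0592
Basic car wash €19.29: personal services → 0% → €0.00
Garment alterations €21.50: personal services → 0% → €0.00
Greek yogurt (32 oz) €6.53: unprepared food → 5% → €0.3265
Tablet €751.09: electronics → 3.25% + 2.25% surcharge = 5.5% → €41.30995
Key duplication €5.70: personal services → 0% → €0.00
Board game €27.17: toys → 4.25% → €1.154725
E-reader €145.23: electronics → 3.25% → €4.719975
Card game €18.91: toys → 4.25% → €0.803675
Unrounded tax sum = €81.605225 → €81.61

€81.61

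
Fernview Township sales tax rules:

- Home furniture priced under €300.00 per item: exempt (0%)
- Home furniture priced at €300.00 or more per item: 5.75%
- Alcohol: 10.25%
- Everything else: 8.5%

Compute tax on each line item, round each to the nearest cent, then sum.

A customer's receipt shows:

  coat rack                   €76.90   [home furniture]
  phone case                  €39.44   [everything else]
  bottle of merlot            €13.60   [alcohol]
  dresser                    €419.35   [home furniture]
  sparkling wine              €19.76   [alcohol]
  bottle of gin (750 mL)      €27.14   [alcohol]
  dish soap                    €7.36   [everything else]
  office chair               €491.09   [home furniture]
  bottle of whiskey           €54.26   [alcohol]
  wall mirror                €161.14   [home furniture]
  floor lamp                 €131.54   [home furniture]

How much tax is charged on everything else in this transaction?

Phone case €39.44: everything else → 8.5% → €3.35
Dish soap €7.36: everything else → 8.5% → €0.63
Tax on everything else = €3.35 + €0.63 = €3.98

€3.98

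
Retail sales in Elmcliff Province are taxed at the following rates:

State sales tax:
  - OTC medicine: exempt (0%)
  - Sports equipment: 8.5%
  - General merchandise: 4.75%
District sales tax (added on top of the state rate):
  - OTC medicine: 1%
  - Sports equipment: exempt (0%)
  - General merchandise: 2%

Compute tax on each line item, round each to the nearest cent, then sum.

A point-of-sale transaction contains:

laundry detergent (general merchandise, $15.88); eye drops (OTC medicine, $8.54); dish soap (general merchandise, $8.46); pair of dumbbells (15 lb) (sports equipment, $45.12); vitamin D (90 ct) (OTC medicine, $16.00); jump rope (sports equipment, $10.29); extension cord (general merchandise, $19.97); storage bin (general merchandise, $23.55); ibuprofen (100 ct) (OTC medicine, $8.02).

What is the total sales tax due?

Laundry detergent $15.88: general merchandise → 4.75% + 2% district = 6.75% → $1.07
Eye drops $8.54: OTC medicine → 0% + 1% district = 1% → $0.09
Dish soap $8.46: general merchandise → 4.75% + 2% district = 6.75% → $0.57
Pair of dumbbells (15 lb) $45.12: sports equipment → 8.5% + 0% district = 8.5% → $3.84
Vitamin D (90 ct) $16.00: OTC medicine → 0% + 1% district = 1% → $0.16
Jump rope $10.29: sports equipment → 8.5% + 0% district = 8.5% → $0.87
Extension cord $19.97: general merchandise → 4.75% + 2% district = 6.75% → $1.35
Storage bin $23.55: general merchandise → 4.75% + 2% district = 6.75% → $1.59
Ibuprofen (100 ct) $8.02: OTC medicine → 0% + 1% district = 1% → $0.08
Total tax = $1.07 + $0.09 + $0.57 + $3.84 + $0.16 + $0.87 + $1.35 + $1.59 + $0.08 = $9.62

$9.62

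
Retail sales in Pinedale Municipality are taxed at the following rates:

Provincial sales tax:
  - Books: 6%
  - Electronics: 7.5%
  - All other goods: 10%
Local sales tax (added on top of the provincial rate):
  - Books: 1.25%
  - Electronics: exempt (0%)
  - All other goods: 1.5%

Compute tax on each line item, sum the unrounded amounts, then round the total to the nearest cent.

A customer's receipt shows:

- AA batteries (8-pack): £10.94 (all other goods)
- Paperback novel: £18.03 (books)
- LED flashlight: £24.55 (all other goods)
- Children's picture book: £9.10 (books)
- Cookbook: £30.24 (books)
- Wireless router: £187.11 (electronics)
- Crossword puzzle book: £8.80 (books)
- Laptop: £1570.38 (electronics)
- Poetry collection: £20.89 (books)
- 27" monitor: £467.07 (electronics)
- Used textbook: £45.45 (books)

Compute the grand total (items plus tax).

AA batteries (8-pack) £10.94: all other goods → 10% + 1.5% local = 11.5% → £1.2581
Paperback novel £18.03: books → 6% + 1.25% local = 7.25% → £1.307175
LED flashlight £24.55: all other goods → 10% + 1.5% local = 11.5% → £2.82325
Children's picture book £9.10: books → 6% + 1.25% local = 7.25% → £0.65975
Cookbook £30.24: books → 6% + 1.25% local = 7.25% → £2.1924
Wireless router £187.11: electronics → 7.5% + 0% local = 7.5% → £14.03325
Crossword puzzle book £8.80: books → 6% + 1.25% local = 7.25% → £0.638
Laptop £1570.38: electronics → 7.5% + 0% local = 7.5% → £117.7785
Poetry collection £20.89: books → 6% + 1.25% local = 7.25% → £1.514525
27" monitor £467.07: electronics → 7.5% + 0% local = 7.5% → £35.03025
Used textbook £45.45: books → 6% + 1.25% local = 7.25% → £3.295125
Subtotal = £2392.56; unrounded tax = £180.530325 → £180.53; total due = £2573.09

£2573.09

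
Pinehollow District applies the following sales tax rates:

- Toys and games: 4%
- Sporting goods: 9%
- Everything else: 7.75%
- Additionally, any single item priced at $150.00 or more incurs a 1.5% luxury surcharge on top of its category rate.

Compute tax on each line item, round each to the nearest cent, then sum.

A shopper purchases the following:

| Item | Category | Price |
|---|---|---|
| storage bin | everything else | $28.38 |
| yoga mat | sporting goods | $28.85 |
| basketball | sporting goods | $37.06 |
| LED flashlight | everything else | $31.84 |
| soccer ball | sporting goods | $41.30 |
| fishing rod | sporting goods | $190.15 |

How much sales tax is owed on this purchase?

Storage bin $28.38: everything else → 7.75% → $2.20
Yoga mat $28.85: sporting goods → 9% → $2.60
Basketball $37.06: sporting goods → 9% → $3.34
LED flashlight $31.84: everything else → 7.75% → $2.47
Soccer ball $41.30: sporting goods → 9% → $3.72
Fishing rod $190.15: sporting goods → 9% + 1.5% surcharge = 10.5% → $19.97
Total tax = $2.20 + $2.60 + $3.34 + $2.47 + $3.72 + $19.97 = $34.30

$34.30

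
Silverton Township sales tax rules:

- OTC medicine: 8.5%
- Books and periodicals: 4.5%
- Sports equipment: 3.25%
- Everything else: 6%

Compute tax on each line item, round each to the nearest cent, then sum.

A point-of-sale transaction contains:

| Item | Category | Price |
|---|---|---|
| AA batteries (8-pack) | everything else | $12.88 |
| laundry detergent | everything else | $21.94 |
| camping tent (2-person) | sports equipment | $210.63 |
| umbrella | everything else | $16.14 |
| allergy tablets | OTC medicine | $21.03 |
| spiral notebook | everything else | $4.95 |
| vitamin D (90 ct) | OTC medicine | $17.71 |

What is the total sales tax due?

$13.51

AA batteries (8-pack) $12.88: everything else → 6% → $0.77
Laundry detergent $21.94: everything else → 6% → $1.32
Camping tent (2-person) $210.63: sports equipment → 3.25% → $6.85
Umbrella $16.14: everything else → 6% → $0.97
Allergy tablets $21.03: OTC medicine → 8.5% → $1.79
Spiral notebook $4.95: everything else → 6% → $0.30
Vitamin D (90 ct) $17.71: OTC medicine → 8.5% → $1.51
Total tax = $0.77 + $1.32 + $6.85 + $0.97 + $1.79 + $0.30 + $1.51 = $13.51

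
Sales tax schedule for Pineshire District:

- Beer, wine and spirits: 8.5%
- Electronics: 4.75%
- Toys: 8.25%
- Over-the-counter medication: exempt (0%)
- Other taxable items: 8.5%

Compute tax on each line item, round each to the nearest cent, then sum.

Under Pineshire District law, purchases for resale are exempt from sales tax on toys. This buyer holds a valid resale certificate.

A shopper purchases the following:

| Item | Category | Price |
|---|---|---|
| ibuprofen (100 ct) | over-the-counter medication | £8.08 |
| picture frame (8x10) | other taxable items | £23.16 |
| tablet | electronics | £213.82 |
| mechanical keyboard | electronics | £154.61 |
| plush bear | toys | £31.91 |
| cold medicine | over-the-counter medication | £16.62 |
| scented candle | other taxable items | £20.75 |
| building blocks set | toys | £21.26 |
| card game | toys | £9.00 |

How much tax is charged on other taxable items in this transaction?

Picture frame (8x10) £23.16: other taxable items → 8.5% → £1.97
Scented candle £20.75: other taxable items → 8.5% → £1.76
Tax on other taxable items = £1.97 + £1.76 = £3.73

£3.73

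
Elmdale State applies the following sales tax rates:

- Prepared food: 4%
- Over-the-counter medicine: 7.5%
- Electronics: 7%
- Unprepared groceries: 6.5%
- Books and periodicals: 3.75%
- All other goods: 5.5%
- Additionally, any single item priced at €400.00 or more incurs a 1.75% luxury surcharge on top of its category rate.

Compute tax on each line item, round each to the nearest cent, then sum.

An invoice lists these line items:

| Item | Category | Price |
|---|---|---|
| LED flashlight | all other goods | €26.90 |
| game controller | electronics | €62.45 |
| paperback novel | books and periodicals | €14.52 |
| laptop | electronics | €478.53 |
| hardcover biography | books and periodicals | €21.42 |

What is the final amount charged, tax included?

LED flashlight €26.90: all other goods → 5.5% → €1.48
Game controller €62.45: electronics → 7% → €4.37
Paperback novel €14.52: books and periodicals → 3.75% → €0.54
Laptop €478.53: electronics → 7% + 1.75% surcharge = 8.75% → €41.87
Hardcover biography €21.42: books and periodicals → 3.75% → €0.80
Subtotal = €603.82; tax = €49.06; total due = €652.88

€652.88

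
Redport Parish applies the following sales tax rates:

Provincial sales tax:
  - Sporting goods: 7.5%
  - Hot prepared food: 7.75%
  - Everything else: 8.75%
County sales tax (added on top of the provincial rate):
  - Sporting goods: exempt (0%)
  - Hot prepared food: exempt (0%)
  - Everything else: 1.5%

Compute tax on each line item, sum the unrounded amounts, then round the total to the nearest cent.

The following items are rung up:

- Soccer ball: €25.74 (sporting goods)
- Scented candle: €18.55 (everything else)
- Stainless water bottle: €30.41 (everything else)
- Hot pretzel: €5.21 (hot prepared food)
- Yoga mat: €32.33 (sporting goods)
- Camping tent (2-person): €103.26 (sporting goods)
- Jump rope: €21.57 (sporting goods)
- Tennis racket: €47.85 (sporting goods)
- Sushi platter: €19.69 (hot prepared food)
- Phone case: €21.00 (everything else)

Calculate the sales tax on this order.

€26.41

Soccer ball €25.74: sporting goods → 7.5% + 0% county = 7.5% → €1.9305
Scented candle €18.55: everything else → 8.75% + 1.5% county = 10.25% → €1.901375
Stainless water bottle €30.41: everything else → 8.75% + 1.5% county = 10.25% → €3.117025
Hot pretzel €5.21: hot prepared food → 7.75% + 0% county = 7.75% → €0.403775
Yoga mat €32.33: sporting goods → 7.5% + 0% county = 7.5% → €2.42475
Camping tent (2-person) €103.26: sporting goods → 7.5% + 0% county = 7.5% → €7.7445
Jump rope €21.57: sporting goods → 7.5% + 0% county = 7.5% → €1.61775
Tennis racket €47.85: sporting goods → 7.5% + 0% county = 7.5% → €3.58875
Sushi platter €19.69: hot prepared food → 7.75% + 0% county = 7.75% → €1.525975
Phone case €21.00: everything else → 8.75% + 1.5% county = 10.25% → €2.1525
Unrounded tax sum = €26.4069 → €26.41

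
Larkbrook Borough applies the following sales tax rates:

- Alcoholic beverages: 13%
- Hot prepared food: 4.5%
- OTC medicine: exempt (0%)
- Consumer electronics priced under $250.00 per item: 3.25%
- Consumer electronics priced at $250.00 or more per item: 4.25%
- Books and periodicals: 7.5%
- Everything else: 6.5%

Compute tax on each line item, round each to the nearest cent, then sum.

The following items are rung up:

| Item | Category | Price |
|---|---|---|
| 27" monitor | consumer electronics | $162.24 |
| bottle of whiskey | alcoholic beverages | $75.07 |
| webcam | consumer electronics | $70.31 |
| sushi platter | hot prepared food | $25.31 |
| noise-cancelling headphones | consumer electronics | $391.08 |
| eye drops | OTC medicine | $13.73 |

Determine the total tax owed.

$35.08

27" monitor $162.24: consumer electronics, under $250.00 → 3.25% → $5.27
Bottle of whiskey $75.07: alcoholic beverages → 13% → $9.76
Webcam $70.31: consumer electronics, under $250.00 → 3.25% → $2.29
Sushi platter $25.31: hot prepared food → 4.5% → $1.14
Noise-cancelling headphones $391.08: consumer electronics, $250.00 or more → 4.25% → $16.62
Eye drops $13.73: OTC medicine → 0% → $0.00
Total tax = $5.27 + $9.76 + $2.29 + $1.14 + $16.62 = $35.08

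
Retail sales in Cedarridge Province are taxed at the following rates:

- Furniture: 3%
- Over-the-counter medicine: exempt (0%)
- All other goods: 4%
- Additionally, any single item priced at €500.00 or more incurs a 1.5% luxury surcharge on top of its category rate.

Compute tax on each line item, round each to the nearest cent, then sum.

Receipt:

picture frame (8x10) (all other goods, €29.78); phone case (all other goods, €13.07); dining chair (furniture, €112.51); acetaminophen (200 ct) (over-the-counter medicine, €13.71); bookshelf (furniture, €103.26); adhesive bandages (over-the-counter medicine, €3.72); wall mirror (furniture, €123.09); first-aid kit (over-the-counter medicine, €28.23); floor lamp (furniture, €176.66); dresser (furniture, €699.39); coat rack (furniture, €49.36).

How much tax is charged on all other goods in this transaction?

€1.71

Picture frame (8x10) €29.78: all other goods → 4% → €1.19
Phone case €13.07: all other goods → 4% → €0.52
Tax on all other goods = €1.19 + €0.52 = €1.71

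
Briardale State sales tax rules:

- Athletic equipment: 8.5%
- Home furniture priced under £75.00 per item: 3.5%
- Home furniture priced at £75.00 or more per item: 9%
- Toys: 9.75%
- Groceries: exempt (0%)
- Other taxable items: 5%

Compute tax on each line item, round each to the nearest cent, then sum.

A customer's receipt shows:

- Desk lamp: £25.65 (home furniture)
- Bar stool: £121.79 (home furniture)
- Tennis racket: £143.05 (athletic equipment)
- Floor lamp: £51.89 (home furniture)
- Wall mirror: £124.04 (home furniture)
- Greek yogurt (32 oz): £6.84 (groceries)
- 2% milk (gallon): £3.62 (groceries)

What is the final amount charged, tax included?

£513.88

Desk lamp £25.65: home furniture, under £75.00 → 3.5% → £0.90
Bar stool £121.79: home furniture, £75.00 or more → 9% → £10.96
Tennis racket £143.05: athletic equipment → 8.5% → £12.16
Floor lamp £51.89: home furniture, under £75.00 → 3.5% → £1.82
Wall mirror £124.04: home furniture, £75.00 or more → 9% → £11.16
Greek yogurt (32 oz) £6.84: groceries → 0% → £0.00
2% milk (gallon) £3.62: groceries → 0% → £0.00
Subtotal = £476.88; tax = £37.00; total due = £513.88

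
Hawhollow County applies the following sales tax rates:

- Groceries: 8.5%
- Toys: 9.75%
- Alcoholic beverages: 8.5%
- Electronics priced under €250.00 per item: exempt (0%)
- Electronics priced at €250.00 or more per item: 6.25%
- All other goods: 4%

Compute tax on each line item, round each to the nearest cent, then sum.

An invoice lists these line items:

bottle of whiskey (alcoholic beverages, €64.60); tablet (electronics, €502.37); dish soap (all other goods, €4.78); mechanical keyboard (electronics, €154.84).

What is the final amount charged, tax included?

€763.67

Bottle of whiskey €64.60: alcoholic beverages → 8.5% → €5.49
Tablet €502.37: electronics, €250.00 or more → 6.25% → €31.40
Dish soap €4.78: all other goods → 4% → €0.19
Mechanical keyboard €154.84: electronics, under €250.00 → 0% → €0.00
Subtotal = €726.59; tax = €37.08; total due = €763.67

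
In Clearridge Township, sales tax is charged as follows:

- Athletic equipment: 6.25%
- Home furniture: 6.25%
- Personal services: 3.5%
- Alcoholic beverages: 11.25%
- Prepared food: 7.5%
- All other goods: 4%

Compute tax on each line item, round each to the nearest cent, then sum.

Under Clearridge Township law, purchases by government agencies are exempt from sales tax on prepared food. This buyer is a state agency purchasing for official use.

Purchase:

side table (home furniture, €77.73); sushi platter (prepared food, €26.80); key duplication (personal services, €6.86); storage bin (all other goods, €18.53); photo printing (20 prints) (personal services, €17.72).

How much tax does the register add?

Side table €77.73: home furniture → 6.25% → €4.86
Sushi platter €26.80: prepared food, buyer-exempt → 0% → €0.00
Key duplication €6.86: personal services → 3.5% → €0.24
Storage bin €18.53: all other goods → 4% → €0.74
Photo printing (20 prints) €17.72: personal services → 3.5% → €0.62
Total tax = €4.86 + €0.24 + €0.74 + €0.62 = €6.46

€6.46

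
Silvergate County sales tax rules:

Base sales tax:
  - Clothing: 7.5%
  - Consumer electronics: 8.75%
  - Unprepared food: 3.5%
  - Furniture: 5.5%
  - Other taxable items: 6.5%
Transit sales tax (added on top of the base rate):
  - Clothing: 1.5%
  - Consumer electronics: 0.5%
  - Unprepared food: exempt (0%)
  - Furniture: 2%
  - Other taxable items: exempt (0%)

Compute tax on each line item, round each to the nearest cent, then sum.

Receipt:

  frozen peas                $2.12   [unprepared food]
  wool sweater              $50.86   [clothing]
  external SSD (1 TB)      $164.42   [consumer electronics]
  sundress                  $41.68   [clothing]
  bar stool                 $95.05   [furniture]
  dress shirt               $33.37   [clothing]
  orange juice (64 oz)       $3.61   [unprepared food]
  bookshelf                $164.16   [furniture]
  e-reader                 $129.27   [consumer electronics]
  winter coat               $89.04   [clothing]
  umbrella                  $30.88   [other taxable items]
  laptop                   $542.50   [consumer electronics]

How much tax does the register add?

Frozen peas $2.12: unprepared food → 3.5% + 0% transit = 3.5% → $0.07
Wool sweater $50.86: clothing → 7.5% + 1.5% transit = 9% → $4.58
External SSD (1 TB) $164.42: consumer electronics → 8.75% + 0.5% transit = 9.25% → $15.21
Sundress $41.68: clothing → 7.5% + 1.5% transit = 9% → $3.75
Bar stool $95.05: furniture → 5.5% + 2% transit = 7.5% → $7.13
Dress shirt $33.37: clothing → 7.5% + 1.5% transit = 9% → $3.00
Orange juice (64 oz) $3.61: unprepared food → 3.5% + 0% transit = 3.5% → $0.13
Bookshelf $164.16: furniture → 5.5% + 2% transit = 7.5% → $12.31
E-reader $129.27: consumer electronics → 8.75% + 0.5% transit = 9.25% → $11.96
Winter coat $89.04: clothing → 7.5% + 1.5% transit = 9% → $8.01
Umbrella $30.88: other taxable items → 6.5% + 0% transit = 6.5% → $2.01
Laptop $542.50: consumer electronics → 8.75% + 0.5% transit = 9.25% → $50.18
Total tax = $0.07 + $4.58 + $15.21 + $3.75 + $7.13 + $3.00 + $0.13 + $12.31 + $11.96 + $8.01 + $2.01 + $50.18 = $118.34

$118.34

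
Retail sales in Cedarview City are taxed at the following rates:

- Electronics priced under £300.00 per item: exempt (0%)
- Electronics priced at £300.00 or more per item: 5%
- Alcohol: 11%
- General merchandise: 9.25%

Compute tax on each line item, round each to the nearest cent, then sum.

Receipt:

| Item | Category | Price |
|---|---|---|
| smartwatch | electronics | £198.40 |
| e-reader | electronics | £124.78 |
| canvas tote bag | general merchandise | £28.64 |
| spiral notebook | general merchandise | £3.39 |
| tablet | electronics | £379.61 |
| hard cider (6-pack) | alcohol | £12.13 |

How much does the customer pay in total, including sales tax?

£770.22

Smartwatch £198.40: electronics, under £300.00 → 0% → £0.00
E-reader £124.78: electronics, under £300.00 → 0% → £0.00
Canvas tote bag £28.64: general merchandise → 9.25% → £2.65
Spiral notebook £3.39: general merchandise → 9.25% → £0.31
Tablet £379.61: electronics, £300.00 or more → 5% → £18.98
Hard cider (6-pack) £12.13: alcohol → 11% → £1.33
Subtotal = £746.95; tax = £23.27; total due = £770.22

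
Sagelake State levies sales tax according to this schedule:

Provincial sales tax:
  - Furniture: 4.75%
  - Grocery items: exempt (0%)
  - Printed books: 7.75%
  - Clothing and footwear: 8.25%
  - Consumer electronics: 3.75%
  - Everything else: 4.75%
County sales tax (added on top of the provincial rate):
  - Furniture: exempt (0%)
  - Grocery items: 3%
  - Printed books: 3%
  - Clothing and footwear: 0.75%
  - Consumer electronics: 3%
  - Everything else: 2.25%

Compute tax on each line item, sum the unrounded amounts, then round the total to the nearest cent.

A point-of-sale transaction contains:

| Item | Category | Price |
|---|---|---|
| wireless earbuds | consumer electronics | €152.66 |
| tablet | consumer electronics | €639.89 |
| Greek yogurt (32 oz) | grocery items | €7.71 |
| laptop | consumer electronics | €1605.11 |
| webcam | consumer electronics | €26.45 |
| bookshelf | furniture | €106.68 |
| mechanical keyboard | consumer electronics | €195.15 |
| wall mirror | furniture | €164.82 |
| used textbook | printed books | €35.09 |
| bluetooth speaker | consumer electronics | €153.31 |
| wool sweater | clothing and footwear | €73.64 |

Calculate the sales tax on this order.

Wireless earbuds €152.66: consumer electronics → 3.75% + 3% county = 6.75% → €10.30455
Tablet €639.89: consumer electronics → 3.75% + 3% county = 6.75% → €43.192575
Greek yogurt (32 oz) €7.71: grocery items → 0% + 3% county = 3% → €0.2313
Laptop €1605.11: consumer electronics → 3.75% + 3% county = 6.75% → €108.344925
Webcam €26.45: consumer electronics → 3.75% + 3% county = 6.75% → €1.785375
Bookshelf €106.68: furniture → 4.75% + 0% county = 4.75% → €5.0673
Mechanical keyboard €195.15: consumer electronics → 3.75% + 3% county = 6.75% → €13.172625
Wall mirror €164.82: furniture → 4.75% + 0% county = 4.75% → €7.82895
Used textbook €35.09: printed books → 7.75% + 3% county = 10.75% → €3.772175
Bluetooth speaker €153.31: consumer electronics → 3.75% + 3% county = 6.75% → €10.348425
Wool sweater €73.64: clothing and footwear → 8.25% + 0.75% county = 9% → €6.6276
Unrounded tax sum = €210.6758 → €210.68

€210.68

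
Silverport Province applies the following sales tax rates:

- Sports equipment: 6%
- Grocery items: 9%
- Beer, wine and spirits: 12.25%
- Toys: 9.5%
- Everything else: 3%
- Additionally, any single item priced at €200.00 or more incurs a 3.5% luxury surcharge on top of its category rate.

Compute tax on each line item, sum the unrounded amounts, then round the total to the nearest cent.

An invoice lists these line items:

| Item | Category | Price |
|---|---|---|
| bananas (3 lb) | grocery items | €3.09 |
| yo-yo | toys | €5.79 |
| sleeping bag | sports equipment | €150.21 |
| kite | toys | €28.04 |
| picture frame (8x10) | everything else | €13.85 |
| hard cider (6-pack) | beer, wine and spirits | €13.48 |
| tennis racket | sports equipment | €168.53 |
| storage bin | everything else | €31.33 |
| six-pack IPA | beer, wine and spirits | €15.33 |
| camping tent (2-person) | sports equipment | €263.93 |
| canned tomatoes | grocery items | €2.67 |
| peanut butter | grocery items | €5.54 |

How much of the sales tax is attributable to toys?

Yo-yo €5.79: toys → 9.5% → €0.55005
Kite €28.04: toys → 9.5% → €2.6638
Tax on toys: unrounded sum = €3.21385 → €3.21

€3.21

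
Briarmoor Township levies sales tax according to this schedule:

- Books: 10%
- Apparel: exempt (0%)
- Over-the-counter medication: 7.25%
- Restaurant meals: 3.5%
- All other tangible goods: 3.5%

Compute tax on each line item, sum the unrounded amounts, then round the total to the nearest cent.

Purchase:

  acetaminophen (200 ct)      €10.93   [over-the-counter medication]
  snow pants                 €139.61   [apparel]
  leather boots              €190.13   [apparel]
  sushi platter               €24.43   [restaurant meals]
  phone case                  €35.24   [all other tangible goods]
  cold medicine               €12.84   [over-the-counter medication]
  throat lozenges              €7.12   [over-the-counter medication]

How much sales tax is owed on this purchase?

Acetaminophen (200 ct) €10.93: over-the-counter medication → 7.25% → €0.792425
Snow pants €139.61: apparel → 0% → €0.00
Leather boots €190.13: apparel → 0% → €0.00
Sushi platter €24.43: restaurant meals → 3.5% → €0.85505
Phone case €35.24: all other tangible goods → 3.5% → €1.2334
Cold medicine €12.84: over-the-counter medication → 7.25% → €0.9309
Throat lozenges €7.12: over-the-counter medication → 7.25% → €0.5162
Unrounded tax sum = €4.327975 → €4.33

€4.33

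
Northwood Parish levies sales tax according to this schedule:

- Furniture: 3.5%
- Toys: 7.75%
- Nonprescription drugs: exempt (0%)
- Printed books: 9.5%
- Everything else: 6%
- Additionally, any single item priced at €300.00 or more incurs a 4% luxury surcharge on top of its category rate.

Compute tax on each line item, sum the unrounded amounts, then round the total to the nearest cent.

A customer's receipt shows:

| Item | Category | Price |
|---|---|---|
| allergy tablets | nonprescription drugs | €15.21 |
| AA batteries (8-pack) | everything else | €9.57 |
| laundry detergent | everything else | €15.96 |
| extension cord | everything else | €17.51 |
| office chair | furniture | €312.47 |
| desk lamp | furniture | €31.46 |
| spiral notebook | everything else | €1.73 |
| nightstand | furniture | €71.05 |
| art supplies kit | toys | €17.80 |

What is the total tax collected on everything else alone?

AA batteries (8-pack) €9.57: everything else → 6% → €0.5742
Laundry detergent €15.96: everything else → 6% → €0.9576
Extension cord €17.51: everything else → 6% → €1.0506
Spiral notebook €1.73: everything else → 6% → €0.1038
Tax on everything else: unrounded sum = €2.6862 → €2.69

€2.69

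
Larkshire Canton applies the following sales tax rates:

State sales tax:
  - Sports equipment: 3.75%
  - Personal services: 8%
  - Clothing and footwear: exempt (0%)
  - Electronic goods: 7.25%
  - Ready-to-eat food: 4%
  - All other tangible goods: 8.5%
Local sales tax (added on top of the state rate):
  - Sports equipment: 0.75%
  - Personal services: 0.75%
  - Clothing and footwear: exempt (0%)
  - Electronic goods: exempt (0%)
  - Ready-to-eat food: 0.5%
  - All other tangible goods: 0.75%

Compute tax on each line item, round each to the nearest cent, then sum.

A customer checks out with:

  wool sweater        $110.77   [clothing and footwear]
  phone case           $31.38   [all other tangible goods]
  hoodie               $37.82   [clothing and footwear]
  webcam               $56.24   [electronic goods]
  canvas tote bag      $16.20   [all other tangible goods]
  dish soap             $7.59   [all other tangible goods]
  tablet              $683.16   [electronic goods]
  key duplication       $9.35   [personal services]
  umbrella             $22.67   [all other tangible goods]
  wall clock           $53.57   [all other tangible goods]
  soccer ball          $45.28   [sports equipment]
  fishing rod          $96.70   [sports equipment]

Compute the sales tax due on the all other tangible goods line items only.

Phone case $31.38: all other tangible goods → 8.5% + 0.75% local = 9.25% → $2.90
Canvas tote bag $16.20: all other tangible goods → 8.5% + 0.75% local = 9.25% → $1.50
Dish soap $7.59: all other tangible goods → 8.5% + 0.75% local = 9.25% → $0.70
Umbrella $22.67: all other tangible goods → 8.5% + 0.75% local = 9.25% → $2.10
Wall clock $53.57: all other tangible goods → 8.5% + 0.75% local = 9.25% → $4.96
Tax on all other tangible goods = $2.90 + $1.50 + $0.70 + $2.10 + $4.96 = $12.16

$12.16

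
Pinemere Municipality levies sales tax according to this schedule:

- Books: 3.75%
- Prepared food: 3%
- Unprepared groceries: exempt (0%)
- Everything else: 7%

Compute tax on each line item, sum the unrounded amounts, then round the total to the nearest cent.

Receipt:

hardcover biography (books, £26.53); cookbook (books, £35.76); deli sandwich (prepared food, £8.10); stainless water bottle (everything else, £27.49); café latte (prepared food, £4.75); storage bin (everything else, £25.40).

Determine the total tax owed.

£6.42

Hardcover biography £26.53: books → 3.75% → £0.994875
Cookbook £35.76: books → 3.75% → £1.341
Deli sandwich £8.10: prepared food → 3% → £0.243
Stainless water bottle £27.49: everything else → 7% → £1.9243
Café latte £4.75: prepared food → 3% → £0.1425
Storage bin £25.40: everything else → 7% → £1.778
Unrounded tax sum = £6.423675 → £6.42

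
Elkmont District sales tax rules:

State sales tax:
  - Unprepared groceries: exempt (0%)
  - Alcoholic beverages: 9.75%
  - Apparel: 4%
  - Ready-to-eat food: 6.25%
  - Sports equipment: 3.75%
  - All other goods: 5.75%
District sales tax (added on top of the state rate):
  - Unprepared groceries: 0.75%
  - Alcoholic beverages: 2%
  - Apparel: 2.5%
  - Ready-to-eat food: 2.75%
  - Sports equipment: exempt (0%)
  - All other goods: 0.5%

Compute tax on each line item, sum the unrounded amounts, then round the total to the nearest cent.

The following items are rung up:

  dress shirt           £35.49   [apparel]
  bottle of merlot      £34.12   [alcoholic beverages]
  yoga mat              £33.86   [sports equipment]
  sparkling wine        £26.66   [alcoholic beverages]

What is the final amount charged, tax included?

£140.85

Dress shirt £35.49: apparel → 4% + 2.5% district = 6.5% → £2.30685
Bottle of merlot £34.12: alcoholic beverages → 9.75% + 2% district = 11.75% → £4.0091
Yoga mat £33.86: sports equipment → 3.75% + 0% district = 3.75% → £1.26975
Sparkling wine £26.66: alcoholic beverages → 9.75% + 2% district = 11.75% → £3.13255
Subtotal = £130.13; unrounded tax = £10.71825 → £10.72; total due = £140.85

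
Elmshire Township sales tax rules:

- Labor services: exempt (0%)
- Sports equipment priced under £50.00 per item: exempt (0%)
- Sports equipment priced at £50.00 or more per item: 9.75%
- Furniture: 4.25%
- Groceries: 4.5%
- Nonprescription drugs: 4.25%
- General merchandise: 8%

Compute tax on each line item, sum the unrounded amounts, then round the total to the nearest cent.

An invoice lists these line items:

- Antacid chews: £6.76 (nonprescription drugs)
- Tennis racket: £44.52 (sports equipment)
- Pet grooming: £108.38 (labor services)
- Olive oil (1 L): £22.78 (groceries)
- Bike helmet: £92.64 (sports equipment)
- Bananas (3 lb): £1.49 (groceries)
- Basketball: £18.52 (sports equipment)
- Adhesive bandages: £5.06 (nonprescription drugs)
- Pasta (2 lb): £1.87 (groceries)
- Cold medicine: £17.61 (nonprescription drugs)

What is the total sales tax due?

£11.46

Antacid chews £6.76: nonprescription drugs → 4.25% → £0.2873
Tennis racket £44.52: sports equipment, under £50.00 → 0% → £0.00
Pet grooming £108.38: labor services → 0% → £0.00
Olive oil (1 L) £22.78: groceries → 4.5% → £1.0251
Bike helmet £92.64: sports equipment, £50.00 or more → 9.75% → £9.0324
Bananas (3 lb) £1.49: groceries → 4.5% → £0.06705
Basketball £18.52: sports equipment, under £50.00 → 0% → £0.00
Adhesive bandages £5.06: nonprescription drugs → 4.25% → £0.21505
Pasta (2 lb) £1.87: groceries → 4.5% → £0.08415
Cold medicine £17.61: nonprescription drugs → 4.25% → £0.748425
Unrounded tax sum = £11.459475 → £11.46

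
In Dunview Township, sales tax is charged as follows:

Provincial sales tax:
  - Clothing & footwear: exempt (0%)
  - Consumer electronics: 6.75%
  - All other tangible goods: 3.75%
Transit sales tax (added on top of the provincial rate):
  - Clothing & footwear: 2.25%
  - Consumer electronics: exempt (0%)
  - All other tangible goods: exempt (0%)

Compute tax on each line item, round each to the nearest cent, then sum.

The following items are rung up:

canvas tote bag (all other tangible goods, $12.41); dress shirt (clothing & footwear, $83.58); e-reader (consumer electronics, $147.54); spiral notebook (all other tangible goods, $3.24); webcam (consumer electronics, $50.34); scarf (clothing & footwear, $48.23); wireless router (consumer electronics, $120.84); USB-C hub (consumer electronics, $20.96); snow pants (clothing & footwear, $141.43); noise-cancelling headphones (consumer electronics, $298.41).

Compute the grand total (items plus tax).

$976.79

Canvas tote bag $12.41: all other tangible goods → 3.75% + 0% transit = 3.75% → $0.47
Dress shirt $83.58: clothing & footwear → 0% + 2.25% transit = 2.25% → $1.88
E-reader $147.54: consumer electronics → 6.75% + 0% transit = 6.75% → $9.96
Spiral notebook $3.24: all other tangible goods → 3.75% + 0% transit = 3.75% → $0.12
Webcam $50.34: consumer electronics → 6.75% + 0% transit = 6.75% → $3.40
Scarf $48.23: clothing & footwear → 0% + 2.25% transit = 2.25% → $1.09
Wireless router $120.84: consumer electronics → 6.75% + 0% transit = 6.75% → $8.16
USB-C hub $20.96: consumer electronics → 6.75% + 0% transit = 6.75% → $1.41
Snow pants $141.43: clothing & footwear → 0% + 2.25% transit = 2.25% → $3.18
Noise-cancelling headphones $298.41: consumer electronics → 6.75% + 0% transit = 6.75% → $20.14
Subtotal = $926.98; tax = $49.81; total due = $976.79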